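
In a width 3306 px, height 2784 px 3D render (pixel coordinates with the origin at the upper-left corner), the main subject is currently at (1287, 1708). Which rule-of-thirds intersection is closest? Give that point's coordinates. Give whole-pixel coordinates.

x = 1102 px, y = 1856 px

Third lines: x ∈ {1102, 2204}, y ∈ {928, 1856}.
1287 is closer to x = 1102; 1708 is closer to y = 1856.
So the nearest intersection is the lower-left power point.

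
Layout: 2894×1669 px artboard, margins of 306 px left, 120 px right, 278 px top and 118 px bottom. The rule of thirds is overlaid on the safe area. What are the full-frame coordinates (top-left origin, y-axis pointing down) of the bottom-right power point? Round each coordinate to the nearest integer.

x = 1951 px, y = 1127 px

Content width = 2894 − 306 − 120 = 2468 px; content height = 1669 − 278 − 118 = 1273 px.
Bottom-right is two-thirds across and two-thirds down within the safe area.
x = 306 + 2 × 2468/3 = 306 + 1645.33 ≈ 1951
y = 278 + 2 × 1273/3 = 278 + 848.67 ≈ 1127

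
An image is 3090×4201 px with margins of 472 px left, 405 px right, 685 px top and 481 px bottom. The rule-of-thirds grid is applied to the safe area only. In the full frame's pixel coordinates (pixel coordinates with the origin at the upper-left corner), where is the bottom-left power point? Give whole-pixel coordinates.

Content width = 3090 − 472 − 405 = 2213 px; content height = 4201 − 685 − 481 = 3035 px.
Bottom-left is one-third across and two-thirds down within the safe area.
x = 472 + 1 × 2213/3 = 472 + 737.67 ≈ 1210
y = 685 + 2 × 3035/3 = 685 + 2023.33 ≈ 2708

(1210, 2708)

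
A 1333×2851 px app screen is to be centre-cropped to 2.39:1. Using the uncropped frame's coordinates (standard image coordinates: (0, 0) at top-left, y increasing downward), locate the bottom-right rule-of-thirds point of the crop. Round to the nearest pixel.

1333/2851 < 2.39/1, so the 2.39:1 crop keeps the full width 1333 and trims height to 1333 × 1/2.39 = 557.74 px.
Top offset = (2851 − 557.74)/2 = 1146.63 px; left offset = 0.
Bottom-right is two-thirds across and two-thirds down within the crop:
x = 0.00 + 2 × 1333.00/3 ≈ 889; y = 1146.63 + 2 × 557.74/3 ≈ 1518.

x = 889 px, y = 1518 px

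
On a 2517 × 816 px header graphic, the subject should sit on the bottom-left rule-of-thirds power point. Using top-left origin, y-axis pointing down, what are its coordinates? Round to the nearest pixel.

The bottom-left point sits one-third of the way across and two-thirds of the way down.
x = 1 × 2517/3 ≈ 839; y = 2 × 816/3 ≈ 544.

(839, 544)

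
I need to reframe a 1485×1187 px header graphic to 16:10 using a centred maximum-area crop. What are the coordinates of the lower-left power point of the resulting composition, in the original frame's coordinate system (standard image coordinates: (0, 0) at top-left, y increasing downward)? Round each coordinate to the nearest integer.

1485/1187 < 16/10, so the 16:10 crop keeps the full width 1485 and trims height to 1485 × 10/16 = 928.12 px.
Top offset = (1187 − 928.12)/2 = 129.44 px; left offset = 0.
Lower-left is one-third across and two-thirds down within the crop:
x = 0.00 + 1 × 1485.00/3 ≈ 495; y = 129.44 + 2 × 928.12/3 ≈ 748.

x = 495 px, y = 748 px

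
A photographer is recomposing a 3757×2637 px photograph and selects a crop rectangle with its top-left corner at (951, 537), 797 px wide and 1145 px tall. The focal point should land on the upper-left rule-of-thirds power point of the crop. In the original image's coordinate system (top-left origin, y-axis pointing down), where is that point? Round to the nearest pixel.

One third of the crop width 797 is 265.67 px.
One third of the crop height 1145 is 381.67 px.
The upper-left point is one-third across and one-third down within the crop:
x = 951 + 1 × 265.67 ≈ 1217; y = 537 + 1 × 381.67 ≈ 919.

x = 1217 px, y = 919 px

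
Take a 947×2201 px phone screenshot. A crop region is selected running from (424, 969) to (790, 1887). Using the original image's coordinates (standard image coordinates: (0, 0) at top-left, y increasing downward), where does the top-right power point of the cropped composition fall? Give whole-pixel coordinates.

(668, 1275)

Crop width = 790 − 424 = 366 px; one third is 122.00 px.
Crop height = 1887 − 969 = 918 px; one third is 306.00 px.
The top-right point is two-thirds across and one-third down within the crop:
x = 424 + 2 × 122.00 ≈ 668; y = 969 + 1 × 306.00 ≈ 1275.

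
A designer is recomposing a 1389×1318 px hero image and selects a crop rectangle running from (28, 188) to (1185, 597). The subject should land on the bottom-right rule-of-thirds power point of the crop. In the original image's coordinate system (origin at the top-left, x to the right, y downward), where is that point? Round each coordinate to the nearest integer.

x = 799 px, y = 461 px

Crop width = 1185 − 28 = 1157 px; one third is 385.67 px.
Crop height = 597 − 188 = 409 px; one third is 136.33 px.
The bottom-right point is two-thirds across and two-thirds down within the crop:
x = 28 + 2 × 385.67 ≈ 799; y = 188 + 2 × 136.33 ≈ 461.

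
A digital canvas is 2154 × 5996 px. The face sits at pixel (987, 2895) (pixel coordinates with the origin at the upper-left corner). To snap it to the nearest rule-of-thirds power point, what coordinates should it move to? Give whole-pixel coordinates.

(718, 1999)

Third lines: x ∈ {718, 1436}, y ∈ {1999, 3997}.
987 is closer to x = 718; 2895 is closer to y = 1999.
So the nearest intersection is the upper-left power point.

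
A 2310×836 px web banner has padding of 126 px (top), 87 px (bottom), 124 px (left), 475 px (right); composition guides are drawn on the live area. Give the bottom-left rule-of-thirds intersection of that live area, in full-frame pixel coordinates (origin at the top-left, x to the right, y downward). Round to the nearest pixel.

x = 694 px, y = 541 px

Content width = 2310 − 124 − 475 = 1711 px; content height = 836 − 126 − 87 = 623 px.
Bottom-left is one-third across and two-thirds down within the live area.
x = 124 + 1 × 1711/3 = 124 + 570.33 ≈ 694
y = 126 + 2 × 623/3 = 126 + 415.33 ≈ 541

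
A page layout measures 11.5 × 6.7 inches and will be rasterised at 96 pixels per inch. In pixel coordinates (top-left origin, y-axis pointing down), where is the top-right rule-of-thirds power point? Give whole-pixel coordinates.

(736, 214)

In pixels the canvas is 11.5 × 96 = 1104 wide and 6.7 × 96 = 643.2 tall.
The top-right point is two-thirds across and one-third down:
x = 2 × 1104/3 ≈ 736; y = 1 × 643.2/3 ≈ 214.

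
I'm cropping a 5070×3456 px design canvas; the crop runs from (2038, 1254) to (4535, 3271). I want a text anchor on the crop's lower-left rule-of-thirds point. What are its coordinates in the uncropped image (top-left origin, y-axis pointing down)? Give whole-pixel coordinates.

x = 2870 px, y = 2599 px

Crop width = 4535 − 2038 = 2497 px; one third is 832.33 px.
Crop height = 3271 − 1254 = 2017 px; one third is 672.33 px.
The lower-left point is one-third across and two-thirds down within the crop:
x = 2038 + 1 × 832.33 ≈ 2870; y = 1254 + 2 × 672.33 ≈ 2599.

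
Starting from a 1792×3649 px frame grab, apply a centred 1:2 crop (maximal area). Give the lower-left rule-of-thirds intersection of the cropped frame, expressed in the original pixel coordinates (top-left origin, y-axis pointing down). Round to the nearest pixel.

1792/3649 < 1/2, so the 1:2 crop keeps the full width 1792 and trims height to 1792 × 2/1 = 3584.00 px.
Top offset = (3649 − 3584.00)/2 = 32.50 px; left offset = 0.
Lower-left is one-third across and two-thirds down within the crop:
x = 0.00 + 1 × 1792.00/3 ≈ 597; y = 32.50 + 2 × 3584.00/3 ≈ 2422.

x = 597 px, y = 2422 px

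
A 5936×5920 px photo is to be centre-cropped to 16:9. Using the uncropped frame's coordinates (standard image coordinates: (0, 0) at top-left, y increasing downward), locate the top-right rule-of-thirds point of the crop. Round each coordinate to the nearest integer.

(3957, 2404)

5936/5920 < 16/9, so the 16:9 crop keeps the full width 5936 and trims height to 5936 × 9/16 = 3339.00 px.
Top offset = (5920 − 3339.00)/2 = 1290.50 px; left offset = 0.
Top-right is two-thirds across and one-third down within the crop:
x = 0.00 + 2 × 5936.00/3 ≈ 3957; y = 1290.50 + 1 × 3339.00/3 ≈ 2404.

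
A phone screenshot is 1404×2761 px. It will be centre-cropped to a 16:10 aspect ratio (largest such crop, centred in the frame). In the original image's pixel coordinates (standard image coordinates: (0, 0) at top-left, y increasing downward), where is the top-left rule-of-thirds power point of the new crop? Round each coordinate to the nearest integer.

1404/2761 < 16/10, so the 16:10 crop keeps the full width 1404 and trims height to 1404 × 10/16 = 877.50 px.
Top offset = (2761 − 877.50)/2 = 941.75 px; left offset = 0.
Top-left is one-third across and one-third down within the crop:
x = 0.00 + 1 × 1404.00/3 ≈ 468; y = 941.75 + 1 × 877.50/3 ≈ 1234.

x = 468 px, y = 1234 px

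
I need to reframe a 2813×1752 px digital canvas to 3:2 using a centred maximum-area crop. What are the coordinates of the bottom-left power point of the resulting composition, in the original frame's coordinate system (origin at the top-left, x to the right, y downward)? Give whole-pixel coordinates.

(969, 1168)

2813/1752 > 3/2, so the 3:2 crop keeps the full height 1752 and trims width to 1752 × 3/2 = 2628.00 px.
Left offset = (2813 − 2628.00)/2 = 92.50 px; top offset = 0.
Bottom-left is one-third across and two-thirds down within the crop:
x = 92.50 + 1 × 2628.00/3 ≈ 969; y = 0.00 + 2 × 1752.00/3 ≈ 1168.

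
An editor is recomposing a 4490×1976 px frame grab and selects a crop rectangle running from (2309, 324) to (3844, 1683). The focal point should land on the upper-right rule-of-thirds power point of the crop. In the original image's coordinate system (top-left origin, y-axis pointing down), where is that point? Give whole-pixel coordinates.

(3332, 777)

Crop width = 3844 − 2309 = 1535 px; one third is 511.67 px.
Crop height = 1683 − 324 = 1359 px; one third is 453.00 px.
The upper-right point is two-thirds across and one-third down within the crop:
x = 2309 + 2 × 511.67 ≈ 3332; y = 324 + 1 × 453.00 ≈ 777.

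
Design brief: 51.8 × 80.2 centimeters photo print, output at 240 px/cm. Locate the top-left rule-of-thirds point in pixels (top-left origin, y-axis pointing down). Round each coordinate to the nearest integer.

x = 4144 px, y = 6416 px

In pixels the canvas is 51.8 × 240 = 12432 wide and 80.2 × 240 = 19248 tall.
The top-left point is one-third across and one-third down:
x = 1 × 12432/3 ≈ 4144; y = 1 × 19248/3 ≈ 6416.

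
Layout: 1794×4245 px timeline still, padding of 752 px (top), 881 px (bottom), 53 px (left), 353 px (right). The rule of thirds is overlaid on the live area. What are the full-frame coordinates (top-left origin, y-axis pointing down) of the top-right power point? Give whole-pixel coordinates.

Content width = 1794 − 53 − 353 = 1388 px; content height = 4245 − 752 − 881 = 2612 px.
Top-right is two-thirds across and one-third down within the live area.
x = 53 + 2 × 1388/3 = 53 + 925.33 ≈ 978
y = 752 + 1 × 2612/3 = 752 + 870.67 ≈ 1623

x = 978 px, y = 1623 px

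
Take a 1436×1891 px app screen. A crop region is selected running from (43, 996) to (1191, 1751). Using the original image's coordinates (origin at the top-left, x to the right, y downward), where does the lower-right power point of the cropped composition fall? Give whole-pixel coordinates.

x = 808 px, y = 1499 px

Crop width = 1191 − 43 = 1148 px; one third is 382.67 px.
Crop height = 1751 − 996 = 755 px; one third is 251.67 px.
The lower-right point is two-thirds across and two-thirds down within the crop:
x = 43 + 2 × 382.67 ≈ 808; y = 996 + 2 × 251.67 ≈ 1499.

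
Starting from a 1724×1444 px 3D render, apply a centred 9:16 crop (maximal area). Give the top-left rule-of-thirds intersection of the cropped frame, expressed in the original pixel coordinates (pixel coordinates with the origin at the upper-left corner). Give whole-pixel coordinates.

(727, 481)

1724/1444 > 9/16, so the 9:16 crop keeps the full height 1444 and trims width to 1444 × 9/16 = 812.25 px.
Left offset = (1724 − 812.25)/2 = 455.88 px; top offset = 0.
Top-left is one-third across and one-third down within the crop:
x = 455.88 + 1 × 812.25/3 ≈ 727; y = 0.00 + 1 × 1444.00/3 ≈ 481.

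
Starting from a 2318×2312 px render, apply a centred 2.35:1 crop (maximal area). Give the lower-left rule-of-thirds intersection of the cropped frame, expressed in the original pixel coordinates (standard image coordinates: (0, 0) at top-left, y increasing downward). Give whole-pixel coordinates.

2318/2312 < 2.35/1, so the 2.35:1 crop keeps the full width 2318 and trims height to 2318 × 1/2.35 = 986.38 px.
Top offset = (2312 − 986.38)/2 = 662.81 px; left offset = 0.
Lower-left is one-third across and two-thirds down within the crop:
x = 0.00 + 1 × 2318.00/3 ≈ 773; y = 662.81 + 2 × 986.38/3 ≈ 1320.

x = 773 px, y = 1320 px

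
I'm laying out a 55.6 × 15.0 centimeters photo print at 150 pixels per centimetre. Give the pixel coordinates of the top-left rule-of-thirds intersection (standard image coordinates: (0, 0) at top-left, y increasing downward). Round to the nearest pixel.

In pixels the canvas is 55.6 × 150 = 8340 wide and 15.0 × 150 = 2250 tall.
The top-left point is one-third across and one-third down:
x = 1 × 8340/3 ≈ 2780; y = 1 × 2250/3 ≈ 750.

x = 2780 px, y = 750 px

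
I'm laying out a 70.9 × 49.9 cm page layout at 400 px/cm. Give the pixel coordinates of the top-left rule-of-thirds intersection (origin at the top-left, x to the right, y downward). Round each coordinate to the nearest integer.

x = 9453 px, y = 6653 px

In pixels the canvas is 70.9 × 400 = 28360 wide and 49.9 × 400 = 19960 tall.
The top-left point is one-third across and one-third down:
x = 1 × 28360/3 ≈ 9453; y = 1 × 19960/3 ≈ 6653.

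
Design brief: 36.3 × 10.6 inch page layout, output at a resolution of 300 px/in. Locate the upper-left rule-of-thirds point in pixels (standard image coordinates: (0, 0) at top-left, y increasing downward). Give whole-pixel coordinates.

x = 3630 px, y = 1060 px

In pixels the canvas is 36.3 × 300 = 10890 wide and 10.6 × 300 = 3180 tall.
The upper-left point is one-third across and one-third down:
x = 1 × 10890/3 ≈ 3630; y = 1 × 3180/3 ≈ 1060.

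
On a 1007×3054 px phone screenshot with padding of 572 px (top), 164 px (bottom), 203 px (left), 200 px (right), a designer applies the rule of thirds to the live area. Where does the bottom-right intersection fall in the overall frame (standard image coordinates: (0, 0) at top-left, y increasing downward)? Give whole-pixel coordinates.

Content width = 1007 − 203 − 200 = 604 px; content height = 3054 − 572 − 164 = 2318 px.
Bottom-right is two-thirds across and two-thirds down within the live area.
x = 203 + 2 × 604/3 = 203 + 402.67 ≈ 606
y = 572 + 2 × 2318/3 = 572 + 1545.33 ≈ 2117

x = 606 px, y = 2117 px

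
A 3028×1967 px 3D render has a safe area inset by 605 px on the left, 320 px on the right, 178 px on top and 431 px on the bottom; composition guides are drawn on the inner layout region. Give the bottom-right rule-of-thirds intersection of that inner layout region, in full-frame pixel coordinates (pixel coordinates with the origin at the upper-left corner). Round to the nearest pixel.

Content width = 3028 − 605 − 320 = 2103 px; content height = 1967 − 178 − 431 = 1358 px.
Bottom-right is two-thirds across and two-thirds down within the inner layout region.
x = 605 + 2 × 2103/3 = 605 + 1402.00 ≈ 2007
y = 178 + 2 × 1358/3 = 178 + 905.33 ≈ 1083

(2007, 1083)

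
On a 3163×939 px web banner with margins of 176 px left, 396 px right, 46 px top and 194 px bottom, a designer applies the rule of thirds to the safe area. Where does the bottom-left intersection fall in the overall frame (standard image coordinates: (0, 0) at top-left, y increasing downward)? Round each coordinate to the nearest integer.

x = 1040 px, y = 512 px

Content width = 3163 − 176 − 396 = 2591 px; content height = 939 − 46 − 194 = 699 px.
Bottom-left is one-third across and two-thirds down within the safe area.
x = 176 + 1 × 2591/3 = 176 + 863.67 ≈ 1040
y = 46 + 2 × 699/3 = 46 + 466.00 ≈ 512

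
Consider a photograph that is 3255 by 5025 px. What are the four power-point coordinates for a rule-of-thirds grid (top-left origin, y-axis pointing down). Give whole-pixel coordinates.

(1085, 1675), (2170, 1675), (1085, 3350), (2170, 3350)

One third of 3255 is 1085; one third of 5025 is 1675.
Vertical third lines at x = 1085 and x = 2170; horizontal third lines at y = 1675 and y = 3350.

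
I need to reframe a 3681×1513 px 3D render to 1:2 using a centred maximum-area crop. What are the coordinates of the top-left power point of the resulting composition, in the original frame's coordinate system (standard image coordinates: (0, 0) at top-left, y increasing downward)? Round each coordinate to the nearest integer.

3681/1513 > 1/2, so the 1:2 crop keeps the full height 1513 and trims width to 1513 × 1/2 = 756.50 px.
Left offset = (3681 − 756.50)/2 = 1462.25 px; top offset = 0.
Top-left is one-third across and one-third down within the crop:
x = 1462.25 + 1 × 756.50/3 ≈ 1714; y = 0.00 + 1 × 1513.00/3 ≈ 504.

(1714, 504)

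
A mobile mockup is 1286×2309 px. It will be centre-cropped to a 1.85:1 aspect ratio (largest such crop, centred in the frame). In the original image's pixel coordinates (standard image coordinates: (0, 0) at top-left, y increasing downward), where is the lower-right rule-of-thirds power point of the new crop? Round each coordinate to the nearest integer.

x = 857 px, y = 1270 px

1286/2309 < 1.85/1, so the 1.85:1 crop keeps the full width 1286 and trims height to 1286 × 1/1.85 = 695.14 px.
Top offset = (2309 − 695.14)/2 = 806.93 px; left offset = 0.
Lower-right is two-thirds across and two-thirds down within the crop:
x = 0.00 + 2 × 1286.00/3 ≈ 857; y = 806.93 + 2 × 695.14/3 ≈ 1270.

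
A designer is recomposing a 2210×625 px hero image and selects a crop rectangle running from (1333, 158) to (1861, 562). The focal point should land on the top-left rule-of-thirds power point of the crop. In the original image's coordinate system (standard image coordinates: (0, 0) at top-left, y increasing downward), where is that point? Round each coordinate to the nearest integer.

x = 1509 px, y = 293 px

Crop width = 1861 − 1333 = 528 px; one third is 176.00 px.
Crop height = 562 − 158 = 404 px; one third is 134.67 px.
The top-left point is one-third across and one-third down within the crop:
x = 1333 + 1 × 176.00 ≈ 1509; y = 158 + 1 × 134.67 ≈ 293.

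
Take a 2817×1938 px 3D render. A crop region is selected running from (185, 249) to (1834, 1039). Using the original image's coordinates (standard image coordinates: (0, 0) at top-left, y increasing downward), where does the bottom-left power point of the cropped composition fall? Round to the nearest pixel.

(735, 776)

Crop width = 1834 − 185 = 1649 px; one third is 549.67 px.
Crop height = 1039 − 249 = 790 px; one third is 263.33 px.
The bottom-left point is one-third across and two-thirds down within the crop:
x = 185 + 1 × 549.67 ≈ 735; y = 249 + 2 × 263.33 ≈ 776.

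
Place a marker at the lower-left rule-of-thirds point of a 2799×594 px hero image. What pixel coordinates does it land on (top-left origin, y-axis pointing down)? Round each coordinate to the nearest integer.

x = 933 px, y = 396 px

The lower-left point sits one-third of the way across and two-thirds of the way down.
x = 1 × 2799/3 ≈ 933; y = 2 × 594/3 ≈ 396.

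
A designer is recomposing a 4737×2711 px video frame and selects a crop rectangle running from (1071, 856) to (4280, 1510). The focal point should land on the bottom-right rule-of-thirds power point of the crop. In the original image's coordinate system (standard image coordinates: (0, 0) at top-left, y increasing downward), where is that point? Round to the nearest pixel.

x = 3210 px, y = 1292 px

Crop width = 4280 − 1071 = 3209 px; one third is 1069.67 px.
Crop height = 1510 − 856 = 654 px; one third is 218.00 px.
The bottom-right point is two-thirds across and two-thirds down within the crop:
x = 1071 + 2 × 1069.67 ≈ 3210; y = 856 + 2 × 218.00 ≈ 1292.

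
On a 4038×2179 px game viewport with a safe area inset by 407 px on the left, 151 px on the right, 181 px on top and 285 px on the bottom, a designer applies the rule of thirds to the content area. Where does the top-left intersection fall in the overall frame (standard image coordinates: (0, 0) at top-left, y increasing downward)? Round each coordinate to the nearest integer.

Content width = 4038 − 407 − 151 = 3480 px; content height = 2179 − 181 − 285 = 1713 px.
Top-left is one-third across and one-third down within the content area.
x = 407 + 1 × 3480/3 = 407 + 1160.00 ≈ 1567
y = 181 + 1 × 1713/3 = 181 + 571.00 ≈ 752

x = 1567 px, y = 752 px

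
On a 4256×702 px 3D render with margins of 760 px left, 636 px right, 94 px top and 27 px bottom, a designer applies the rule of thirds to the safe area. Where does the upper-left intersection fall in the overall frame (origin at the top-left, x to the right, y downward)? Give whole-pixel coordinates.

Content width = 4256 − 760 − 636 = 2860 px; content height = 702 − 94 − 27 = 581 px.
Upper-left is one-third across and one-third down within the safe area.
x = 760 + 1 × 2860/3 = 760 + 953.33 ≈ 1713
y = 94 + 1 × 581/3 = 94 + 193.67 ≈ 288

(1713, 288)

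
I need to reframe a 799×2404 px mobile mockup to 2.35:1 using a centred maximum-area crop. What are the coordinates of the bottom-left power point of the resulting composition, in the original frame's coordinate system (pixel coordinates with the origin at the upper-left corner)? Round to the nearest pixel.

799/2404 < 2.35/1, so the 2.35:1 crop keeps the full width 799 and trims height to 799 × 1/2.35 = 340.00 px.
Top offset = (2404 − 340.00)/2 = 1032.00 px; left offset = 0.
Bottom-left is one-third across and two-thirds down within the crop:
x = 0.00 + 1 × 799.00/3 ≈ 266; y = 1032.00 + 2 × 340.00/3 ≈ 1259.

x = 266 px, y = 1259 px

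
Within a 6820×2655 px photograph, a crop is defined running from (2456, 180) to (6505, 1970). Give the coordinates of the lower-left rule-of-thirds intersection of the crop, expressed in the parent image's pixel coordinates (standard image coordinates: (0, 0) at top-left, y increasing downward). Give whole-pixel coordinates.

(3806, 1373)

Crop width = 6505 − 2456 = 4049 px; one third is 1349.67 px.
Crop height = 1970 − 180 = 1790 px; one third is 596.67 px.
The lower-left point is one-third across and two-thirds down within the crop:
x = 2456 + 1 × 1349.67 ≈ 3806; y = 180 + 2 × 596.67 ≈ 1373.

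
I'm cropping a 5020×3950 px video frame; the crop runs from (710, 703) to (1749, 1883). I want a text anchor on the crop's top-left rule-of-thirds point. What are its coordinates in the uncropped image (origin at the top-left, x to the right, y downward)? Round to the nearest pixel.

Crop width = 1749 − 710 = 1039 px; one third is 346.33 px.
Crop height = 1883 − 703 = 1180 px; one third is 393.33 px.
The top-left point is one-third across and one-third down within the crop:
x = 710 + 1 × 346.33 ≈ 1056; y = 703 + 1 × 393.33 ≈ 1096.

(1056, 1096)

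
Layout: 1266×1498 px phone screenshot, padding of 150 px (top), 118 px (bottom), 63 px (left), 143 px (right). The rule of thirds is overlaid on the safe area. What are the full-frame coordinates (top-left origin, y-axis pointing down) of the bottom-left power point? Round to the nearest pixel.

Content width = 1266 − 63 − 143 = 1060 px; content height = 1498 − 150 − 118 = 1230 px.
Bottom-left is one-third across and two-thirds down within the safe area.
x = 63 + 1 × 1060/3 = 63 + 353.33 ≈ 416
y = 150 + 2 × 1230/3 = 150 + 820.00 ≈ 970

(416, 970)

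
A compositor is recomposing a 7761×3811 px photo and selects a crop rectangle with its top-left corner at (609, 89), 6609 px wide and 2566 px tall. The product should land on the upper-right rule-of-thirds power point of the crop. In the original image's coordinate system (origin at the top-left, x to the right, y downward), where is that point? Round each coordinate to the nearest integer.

One third of the crop width 6609 is 2203.00 px.
One third of the crop height 2566 is 855.33 px.
The upper-right point is two-thirds across and one-third down within the crop:
x = 609 + 2 × 2203.00 ≈ 5015; y = 89 + 1 × 855.33 ≈ 944.

(5015, 944)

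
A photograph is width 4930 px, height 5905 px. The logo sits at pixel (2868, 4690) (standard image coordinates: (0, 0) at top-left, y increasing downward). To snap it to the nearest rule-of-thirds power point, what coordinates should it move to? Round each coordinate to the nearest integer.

(3287, 3937)

Third lines: x ∈ {1643, 3287}, y ∈ {1968, 3937}.
2868 is closer to x = 3287; 4690 is closer to y = 3937.
So the nearest intersection is the lower-right power point.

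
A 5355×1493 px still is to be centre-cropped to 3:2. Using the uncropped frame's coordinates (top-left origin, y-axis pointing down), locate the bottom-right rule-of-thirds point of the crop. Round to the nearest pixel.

x = 3051 px, y = 995 px

5355/1493 > 3/2, so the 3:2 crop keeps the full height 1493 and trims width to 1493 × 3/2 = 2239.50 px.
Left offset = (5355 − 2239.50)/2 = 1557.75 px; top offset = 0.
Bottom-right is two-thirds across and two-thirds down within the crop:
x = 1557.75 + 2 × 2239.50/3 ≈ 3051; y = 0.00 + 2 × 1493.00/3 ≈ 995.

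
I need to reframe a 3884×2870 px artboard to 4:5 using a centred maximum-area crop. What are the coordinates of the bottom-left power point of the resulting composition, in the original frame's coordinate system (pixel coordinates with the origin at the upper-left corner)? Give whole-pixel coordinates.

(1559, 1913)

3884/2870 > 4/5, so the 4:5 crop keeps the full height 2870 and trims width to 2870 × 4/5 = 2296.00 px.
Left offset = (3884 − 2296.00)/2 = 794.00 px; top offset = 0.
Bottom-left is one-third across and two-thirds down within the crop:
x = 794.00 + 1 × 2296.00/3 ≈ 1559; y = 0.00 + 2 × 2870.00/3 ≈ 1913.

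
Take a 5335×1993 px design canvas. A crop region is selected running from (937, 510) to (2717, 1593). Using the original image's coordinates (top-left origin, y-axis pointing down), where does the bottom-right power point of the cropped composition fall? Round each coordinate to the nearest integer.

Crop width = 2717 − 937 = 1780 px; one third is 593.33 px.
Crop height = 1593 − 510 = 1083 px; one third is 361.00 px.
The bottom-right point is two-thirds across and two-thirds down within the crop:
x = 937 + 2 × 593.33 ≈ 2124; y = 510 + 2 × 361.00 ≈ 1232.

x = 2124 px, y = 1232 px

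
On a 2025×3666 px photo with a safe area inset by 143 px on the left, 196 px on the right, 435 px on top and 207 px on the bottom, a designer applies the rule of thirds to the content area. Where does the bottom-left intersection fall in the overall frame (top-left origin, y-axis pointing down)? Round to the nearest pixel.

(705, 2451)

Content width = 2025 − 143 − 196 = 1686 px; content height = 3666 − 435 − 207 = 3024 px.
Bottom-left is one-third across and two-thirds down within the content area.
x = 143 + 1 × 1686/3 = 143 + 562.00 ≈ 705
y = 435 + 2 × 3024/3 = 435 + 2016.00 ≈ 2451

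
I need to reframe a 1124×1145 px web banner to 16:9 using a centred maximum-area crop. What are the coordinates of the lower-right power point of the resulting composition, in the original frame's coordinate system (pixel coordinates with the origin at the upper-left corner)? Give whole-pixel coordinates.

x = 749 px, y = 678 px

1124/1145 < 16/9, so the 16:9 crop keeps the full width 1124 and trims height to 1124 × 9/16 = 632.25 px.
Top offset = (1145 − 632.25)/2 = 256.38 px; left offset = 0.
Lower-right is two-thirds across and two-thirds down within the crop:
x = 0.00 + 2 × 1124.00/3 ≈ 749; y = 256.38 + 2 × 632.25/3 ≈ 678.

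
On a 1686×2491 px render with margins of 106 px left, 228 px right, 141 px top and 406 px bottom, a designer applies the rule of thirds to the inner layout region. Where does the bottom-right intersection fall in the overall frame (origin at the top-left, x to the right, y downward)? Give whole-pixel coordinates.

x = 1007 px, y = 1437 px

Content width = 1686 − 106 − 228 = 1352 px; content height = 2491 − 141 − 406 = 1944 px.
Bottom-right is two-thirds across and two-thirds down within the inner layout region.
x = 106 + 2 × 1352/3 = 106 + 901.33 ≈ 1007
y = 141 + 2 × 1944/3 = 141 + 1296.00 ≈ 1437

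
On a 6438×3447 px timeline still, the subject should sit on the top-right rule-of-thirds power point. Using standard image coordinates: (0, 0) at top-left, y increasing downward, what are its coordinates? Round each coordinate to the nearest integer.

The top-right point sits two-thirds of the way across and one-third of the way down.
x = 2 × 6438/3 ≈ 4292; y = 1 × 3447/3 ≈ 1149.

(4292, 1149)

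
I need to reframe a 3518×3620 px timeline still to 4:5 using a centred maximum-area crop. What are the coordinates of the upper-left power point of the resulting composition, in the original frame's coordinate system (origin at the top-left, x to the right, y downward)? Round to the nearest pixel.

x = 1276 px, y = 1207 px

3518/3620 > 4/5, so the 4:5 crop keeps the full height 3620 and trims width to 3620 × 4/5 = 2896.00 px.
Left offset = (3518 − 2896.00)/2 = 311.00 px; top offset = 0.
Upper-left is one-third across and one-third down within the crop:
x = 311.00 + 1 × 2896.00/3 ≈ 1276; y = 0.00 + 1 × 3620.00/3 ≈ 1207.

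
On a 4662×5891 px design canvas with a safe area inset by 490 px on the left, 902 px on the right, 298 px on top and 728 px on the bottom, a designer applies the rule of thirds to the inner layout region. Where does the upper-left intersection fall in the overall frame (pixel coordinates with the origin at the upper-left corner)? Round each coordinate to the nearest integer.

Content width = 4662 − 490 − 902 = 3270 px; content height = 5891 − 298 − 728 = 4865 px.
Upper-left is one-third across and one-third down within the inner layout region.
x = 490 + 1 × 3270/3 = 490 + 1090.00 ≈ 1580
y = 298 + 1 × 4865/3 = 298 + 1621.67 ≈ 1920

x = 1580 px, y = 1920 px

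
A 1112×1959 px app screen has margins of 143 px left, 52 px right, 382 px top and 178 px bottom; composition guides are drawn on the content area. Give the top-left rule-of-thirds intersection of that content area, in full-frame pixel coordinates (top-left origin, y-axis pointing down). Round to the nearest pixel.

Content width = 1112 − 143 − 52 = 917 px; content height = 1959 − 382 − 178 = 1399 px.
Top-left is one-third across and one-third down within the content area.
x = 143 + 1 × 917/3 = 143 + 305.67 ≈ 449
y = 382 + 1 × 1399/3 = 382 + 466.33 ≈ 848

(449, 848)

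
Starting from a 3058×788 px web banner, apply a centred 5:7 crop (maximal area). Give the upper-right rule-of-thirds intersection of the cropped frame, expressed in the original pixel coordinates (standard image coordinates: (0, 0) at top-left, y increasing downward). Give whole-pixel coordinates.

(1623, 263)

3058/788 > 5/7, so the 5:7 crop keeps the full height 788 and trims width to 788 × 5/7 = 562.86 px.
Left offset = (3058 − 562.86)/2 = 1247.57 px; top offset = 0.
Upper-right is two-thirds across and one-third down within the crop:
x = 1247.57 + 2 × 562.86/3 ≈ 1623; y = 0.00 + 1 × 788.00/3 ≈ 263.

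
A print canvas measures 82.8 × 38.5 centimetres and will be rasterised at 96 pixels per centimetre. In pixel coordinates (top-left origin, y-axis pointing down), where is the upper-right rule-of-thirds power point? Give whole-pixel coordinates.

In pixels the canvas is 82.8 × 96 = 7948.8 wide and 38.5 × 96 = 3696 tall.
The upper-right point is two-thirds across and one-third down:
x = 2 × 7948.8/3 ≈ 5299; y = 1 × 3696/3 ≈ 1232.

x = 5299 px, y = 1232 px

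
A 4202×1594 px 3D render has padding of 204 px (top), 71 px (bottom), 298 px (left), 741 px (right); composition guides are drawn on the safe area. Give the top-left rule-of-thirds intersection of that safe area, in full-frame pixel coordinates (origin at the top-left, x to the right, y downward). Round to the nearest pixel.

Content width = 4202 − 298 − 741 = 3163 px; content height = 1594 − 204 − 71 = 1319 px.
Top-left is one-third across and one-third down within the safe area.
x = 298 + 1 × 3163/3 = 298 + 1054.33 ≈ 1352
y = 204 + 1 × 1319/3 = 204 + 439.67 ≈ 644

x = 1352 px, y = 644 px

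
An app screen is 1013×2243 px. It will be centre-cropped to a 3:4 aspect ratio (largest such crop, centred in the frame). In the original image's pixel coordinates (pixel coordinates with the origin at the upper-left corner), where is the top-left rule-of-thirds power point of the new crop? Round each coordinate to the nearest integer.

1013/2243 < 3/4, so the 3:4 crop keeps the full width 1013 and trims height to 1013 × 4/3 = 1350.67 px.
Top offset = (2243 − 1350.67)/2 = 446.17 px; left offset = 0.
Top-left is one-third across and one-third down within the crop:
x = 0.00 + 1 × 1013.00/3 ≈ 338; y = 446.17 + 1 × 1350.67/3 ≈ 896.

x = 338 px, y = 896 px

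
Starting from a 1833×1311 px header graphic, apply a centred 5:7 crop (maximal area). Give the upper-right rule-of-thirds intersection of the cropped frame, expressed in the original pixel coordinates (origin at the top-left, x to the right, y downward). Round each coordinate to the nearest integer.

(1073, 437)

1833/1311 > 5/7, so the 5:7 crop keeps the full height 1311 and trims width to 1311 × 5/7 = 936.43 px.
Left offset = (1833 − 936.43)/2 = 448.29 px; top offset = 0.
Upper-right is two-thirds across and one-third down within the crop:
x = 448.29 + 2 × 936.43/3 ≈ 1073; y = 0.00 + 1 × 1311.00/3 ≈ 437.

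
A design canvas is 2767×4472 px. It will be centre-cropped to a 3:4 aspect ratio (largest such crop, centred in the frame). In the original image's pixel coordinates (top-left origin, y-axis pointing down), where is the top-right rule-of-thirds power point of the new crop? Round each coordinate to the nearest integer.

2767/4472 < 3/4, so the 3:4 crop keeps the full width 2767 and trims height to 2767 × 4/3 = 3689.33 px.
Top offset = (4472 − 3689.33)/2 = 391.33 px; left offset = 0.
Top-right is two-thirds across and one-third down within the crop:
x = 0.00 + 2 × 2767.00/3 ≈ 1845; y = 391.33 + 1 × 3689.33/3 ≈ 1621.

(1845, 1621)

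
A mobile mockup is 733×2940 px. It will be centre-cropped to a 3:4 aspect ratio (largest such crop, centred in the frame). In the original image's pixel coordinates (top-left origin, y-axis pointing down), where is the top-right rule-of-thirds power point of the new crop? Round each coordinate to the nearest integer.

x = 489 px, y = 1307 px

733/2940 < 3/4, so the 3:4 crop keeps the full width 733 and trims height to 733 × 4/3 = 977.33 px.
Top offset = (2940 − 977.33)/2 = 981.33 px; left offset = 0.
Top-right is two-thirds across and one-third down within the crop:
x = 0.00 + 2 × 733.00/3 ≈ 489; y = 981.33 + 1 × 977.33/3 ≈ 1307.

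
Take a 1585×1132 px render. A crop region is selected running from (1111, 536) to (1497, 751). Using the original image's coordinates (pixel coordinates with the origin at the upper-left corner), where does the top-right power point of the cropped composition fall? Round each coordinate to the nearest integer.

x = 1368 px, y = 608 px

Crop width = 1497 − 1111 = 386 px; one third is 128.67 px.
Crop height = 751 − 536 = 215 px; one third is 71.67 px.
The top-right point is two-thirds across and one-third down within the crop:
x = 1111 + 2 × 128.67 ≈ 1368; y = 536 + 1 × 71.67 ≈ 608.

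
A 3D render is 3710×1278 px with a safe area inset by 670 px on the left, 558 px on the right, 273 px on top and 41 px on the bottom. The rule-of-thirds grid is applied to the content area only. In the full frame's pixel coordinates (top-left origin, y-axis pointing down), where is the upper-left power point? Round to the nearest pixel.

Content width = 3710 − 670 − 558 = 2482 px; content height = 1278 − 273 − 41 = 964 px.
Upper-left is one-third across and one-third down within the content area.
x = 670 + 1 × 2482/3 = 670 + 827.33 ≈ 1497
y = 273 + 1 × 964/3 = 273 + 321.33 ≈ 594

x = 1497 px, y = 594 px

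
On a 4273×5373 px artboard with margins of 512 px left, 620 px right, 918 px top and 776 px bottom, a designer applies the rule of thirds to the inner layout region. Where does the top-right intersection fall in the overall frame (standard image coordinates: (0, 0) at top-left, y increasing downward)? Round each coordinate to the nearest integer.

x = 2606 px, y = 2144 px

Content width = 4273 − 512 − 620 = 3141 px; content height = 5373 − 918 − 776 = 3679 px.
Top-right is two-thirds across and one-third down within the inner layout region.
x = 512 + 2 × 3141/3 = 512 + 2094.00 ≈ 2606
y = 918 + 1 × 3679/3 = 918 + 1226.33 ≈ 2144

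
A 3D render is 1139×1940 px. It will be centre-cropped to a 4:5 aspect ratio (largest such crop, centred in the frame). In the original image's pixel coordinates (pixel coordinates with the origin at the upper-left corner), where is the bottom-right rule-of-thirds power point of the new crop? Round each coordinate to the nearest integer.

1139/1940 < 4/5, so the 4:5 crop keeps the full width 1139 and trims height to 1139 × 5/4 = 1423.75 px.
Top offset = (1940 − 1423.75)/2 = 258.12 px; left offset = 0.
Bottom-right is two-thirds across and two-thirds down within the crop:
x = 0.00 + 2 × 1139.00/3 ≈ 759; y = 258.12 + 2 × 1423.75/3 ≈ 1207.

(759, 1207)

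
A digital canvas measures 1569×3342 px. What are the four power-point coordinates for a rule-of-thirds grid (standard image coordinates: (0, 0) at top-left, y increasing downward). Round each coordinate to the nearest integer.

(523, 1114), (1046, 1114), (523, 2228), (1046, 2228)

One third of 1569 is 523; one third of 3342 is 1114.
Vertical third lines at x = 523 and x = 1046; horizontal third lines at y = 1114 and y = 2228.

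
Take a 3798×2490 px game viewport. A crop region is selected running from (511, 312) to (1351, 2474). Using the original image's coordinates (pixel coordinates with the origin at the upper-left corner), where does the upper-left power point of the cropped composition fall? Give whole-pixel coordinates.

Crop width = 1351 − 511 = 840 px; one third is 280.00 px.
Crop height = 2474 − 312 = 2162 px; one third is 720.67 px.
The upper-left point is one-third across and one-third down within the crop:
x = 511 + 1 × 280.00 ≈ 791; y = 312 + 1 × 720.67 ≈ 1033.

x = 791 px, y = 1033 px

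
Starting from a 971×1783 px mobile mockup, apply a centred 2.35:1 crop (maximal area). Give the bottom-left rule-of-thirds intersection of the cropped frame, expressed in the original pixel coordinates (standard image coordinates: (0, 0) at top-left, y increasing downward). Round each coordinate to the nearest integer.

x = 324 px, y = 960 px

971/1783 < 2.35/1, so the 2.35:1 crop keeps the full width 971 and trims height to 971 × 1/2.35 = 413.19 px.
Top offset = (1783 − 413.19)/2 = 684.90 px; left offset = 0.
Bottom-left is one-third across and two-thirds down within the crop:
x = 0.00 + 1 × 971.00/3 ≈ 324; y = 684.90 + 2 × 413.19/3 ≈ 960.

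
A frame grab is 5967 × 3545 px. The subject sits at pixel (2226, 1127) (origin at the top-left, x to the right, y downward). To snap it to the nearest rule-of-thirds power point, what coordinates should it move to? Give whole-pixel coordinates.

(1989, 1182)

Third lines: x ∈ {1989, 3978}, y ∈ {1182, 2363}.
2226 is closer to x = 1989; 1127 is closer to y = 1182.
So the nearest intersection is the upper-left power point.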